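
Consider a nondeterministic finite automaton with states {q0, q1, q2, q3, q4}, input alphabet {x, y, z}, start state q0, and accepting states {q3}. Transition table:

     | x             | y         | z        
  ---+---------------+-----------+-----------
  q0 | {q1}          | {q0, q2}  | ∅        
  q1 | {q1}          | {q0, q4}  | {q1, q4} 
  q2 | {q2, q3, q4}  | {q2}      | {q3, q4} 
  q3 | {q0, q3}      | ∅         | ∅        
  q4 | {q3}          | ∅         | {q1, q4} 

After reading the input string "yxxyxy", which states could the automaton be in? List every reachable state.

Start in {q0}.
Read 'y': q0→{q0, q2}; now {q0, q2}.
Read 'x': q0→{q1}, q2→{q2, q3, q4}; now {q1, q2, q3, q4}.
Read 'x': q1→{q1}, q2→{q2, q3, q4}, q3→{q0, q3}, q4→{q3}; now {q0, q1, q2, q3, q4}.
Read 'y': q0→{q0, q2}, q1→{q0, q4}, q2→{q2}, q3→∅, q4→∅; now {q0, q2, q4}.
Read 'x': q0→{q1}, q2→{q2, q3, q4}, q4→{q3}; now {q1, q2, q3, q4}.
Read 'y': q1→{q0, q4}, q2→{q2}, q3→∅, q4→∅; now {q0, q2, q4}.

{q0, q2, q4}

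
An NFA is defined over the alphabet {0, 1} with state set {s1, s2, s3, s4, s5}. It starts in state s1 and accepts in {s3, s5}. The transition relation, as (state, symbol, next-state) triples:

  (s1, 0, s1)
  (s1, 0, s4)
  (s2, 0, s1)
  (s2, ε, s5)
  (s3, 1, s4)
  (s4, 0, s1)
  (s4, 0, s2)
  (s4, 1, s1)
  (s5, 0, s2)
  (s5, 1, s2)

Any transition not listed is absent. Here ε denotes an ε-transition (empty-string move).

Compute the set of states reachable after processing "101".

Start in {s1}.
Read '1': s1→∅; now ∅.
The set is empty and remains empty for the remaining 2 symbols.

∅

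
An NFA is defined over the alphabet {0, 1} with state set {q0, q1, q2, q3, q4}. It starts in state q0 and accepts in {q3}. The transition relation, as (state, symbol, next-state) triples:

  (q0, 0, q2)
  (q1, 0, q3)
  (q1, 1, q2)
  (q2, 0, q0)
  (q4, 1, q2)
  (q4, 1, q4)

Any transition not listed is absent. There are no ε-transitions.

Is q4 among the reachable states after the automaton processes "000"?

Start in {q0}.
Read '0': q0→{q2}; now {q2}.
Read '0': q2→{q0}; now {q0}.
Read '0': q0→{q2}; now {q2}.
State q4 is not in {q2}.

No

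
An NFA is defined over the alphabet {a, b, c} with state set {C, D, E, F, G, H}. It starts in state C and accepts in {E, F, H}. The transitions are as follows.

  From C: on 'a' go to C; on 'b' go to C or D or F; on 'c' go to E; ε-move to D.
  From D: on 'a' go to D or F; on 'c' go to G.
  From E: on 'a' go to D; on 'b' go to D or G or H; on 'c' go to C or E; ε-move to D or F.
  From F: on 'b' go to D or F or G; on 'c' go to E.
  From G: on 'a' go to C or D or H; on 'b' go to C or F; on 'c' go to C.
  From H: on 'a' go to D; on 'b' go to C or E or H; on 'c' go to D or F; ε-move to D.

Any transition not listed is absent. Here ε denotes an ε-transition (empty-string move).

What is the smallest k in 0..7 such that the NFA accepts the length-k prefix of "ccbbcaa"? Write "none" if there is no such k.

1

Start: ε-closure({C}) = {C, D}.
Read 'c': C→{E}, D→{G}; union {E, G}; ε-closure = {D, E, F, G}.
None of the earlier sets intersect F, but {D, E, F, G} does.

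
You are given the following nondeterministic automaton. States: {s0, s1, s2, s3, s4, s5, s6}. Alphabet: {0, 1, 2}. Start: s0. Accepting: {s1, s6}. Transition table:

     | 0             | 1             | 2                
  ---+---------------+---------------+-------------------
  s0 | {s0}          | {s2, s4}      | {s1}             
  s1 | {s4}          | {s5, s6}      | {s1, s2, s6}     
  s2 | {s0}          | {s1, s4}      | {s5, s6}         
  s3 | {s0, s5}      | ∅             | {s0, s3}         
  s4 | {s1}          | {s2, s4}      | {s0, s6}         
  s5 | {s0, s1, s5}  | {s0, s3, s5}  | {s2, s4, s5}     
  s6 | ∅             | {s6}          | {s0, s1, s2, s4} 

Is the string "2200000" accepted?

No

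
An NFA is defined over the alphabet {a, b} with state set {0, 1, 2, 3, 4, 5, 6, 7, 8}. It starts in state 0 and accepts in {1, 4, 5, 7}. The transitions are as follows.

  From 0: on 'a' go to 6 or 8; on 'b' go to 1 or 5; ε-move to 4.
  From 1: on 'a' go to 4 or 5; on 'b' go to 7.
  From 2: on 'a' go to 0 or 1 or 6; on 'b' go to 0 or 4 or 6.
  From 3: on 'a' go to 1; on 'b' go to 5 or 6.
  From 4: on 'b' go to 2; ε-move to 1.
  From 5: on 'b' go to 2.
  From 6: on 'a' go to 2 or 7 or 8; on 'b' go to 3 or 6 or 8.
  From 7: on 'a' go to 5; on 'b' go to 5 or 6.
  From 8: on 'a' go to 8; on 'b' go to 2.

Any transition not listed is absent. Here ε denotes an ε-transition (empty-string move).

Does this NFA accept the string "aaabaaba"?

Yes

Start: ε-closure({0}) = {0, 1, 4}.
Read 'a': 0→{6, 8}, 1→{4, 5}, 4→∅; union {4, 5, 6, 8}; ε-closure = {1, 4, 5, 6, 8}.
Read 'a': 1→{4, 5}, 4→∅, 5→∅, 6→{2, 7, 8}, 8→{8}; union {2, 4, 5, 7, 8}; ε-closure = {1, 2, 4, 5, 7, 8}.
Read 'a': 1→{4, 5}, 2→{0, 1, 6}, 4→∅, 5→∅, 7→{5}, 8→{8}; now {0, 1, 4, 5, 6, 8}.
Read 'b': 0→{1, 5}, 1→{7}, 4→{2}, 5→{2}, 6→{3, 6, 8}, 8→{2}; now {1, 2, 3, 5, 6, 7, 8}.
Read 'a': 1→{4, 5}, 2→{0, 1, 6}, 3→{1}, 5→∅, 6→{2, 7, 8}, 7→{5}, 8→{8}; now {0, 1, 2, 4, 5, 6, 7, 8}.
Read 'a': 0→{6, 8}, 1→{4, 5}, 2→{0, 1, 6}, 4→∅, 5→∅, 6→{2, 7, 8}, 7→{5}, 8→{8}; now {0, 1, 2, 4, 5, 6, 7, 8}.
Read 'b': 0→{1, 5}, 1→{7}, 2→{0, 4, 6}, 4→{2}, 5→{2}, 6→{3, 6, 8}, 7→{5, 6}, 8→{2}; now {0, 1, 2, 3, 4, 5, 6, 7, 8}.
Read 'a': 0→{6, 8}, 1→{4, 5}, 2→{0, 1, 6}, 3→{1}, 4→∅, 5→∅, 6→{2, 7, 8}, 7→{5}, 8→{8}; now {0, 1, 2, 4, 5, 6, 7, 8}.
The final set {0, 1, 2, 4, 5, 6, 7, 8} contains the accepting states 1, 4, 5, 7.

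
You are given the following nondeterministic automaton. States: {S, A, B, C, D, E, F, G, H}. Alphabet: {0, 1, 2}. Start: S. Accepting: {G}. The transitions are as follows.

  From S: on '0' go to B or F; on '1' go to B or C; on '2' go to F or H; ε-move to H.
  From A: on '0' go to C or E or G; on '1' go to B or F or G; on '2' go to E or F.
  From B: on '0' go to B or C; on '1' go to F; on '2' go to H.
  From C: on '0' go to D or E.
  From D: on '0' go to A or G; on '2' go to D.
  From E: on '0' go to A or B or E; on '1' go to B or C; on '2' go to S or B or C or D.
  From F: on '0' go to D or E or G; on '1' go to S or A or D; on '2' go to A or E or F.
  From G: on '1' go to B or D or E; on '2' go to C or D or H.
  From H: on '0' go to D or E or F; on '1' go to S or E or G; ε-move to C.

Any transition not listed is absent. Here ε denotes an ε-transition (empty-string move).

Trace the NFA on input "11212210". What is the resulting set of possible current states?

{A, B, C, D, E, F, G}

Start: ε-closure({S}) = {S, C, H}.
Read '1': {S, C, H} → {S, B, C, E, G, H}.
Read '1': {S, B, C, E, G, H} → {S, B, C, D, E, F, G, H}.
Read '2': {S, B, C, D, E, F, G, H} → {S, A, B, C, D, E, F, H}.
Read '1': {S, A, B, C, D, E, F, H} → {S, A, B, C, D, E, F, G, H}.
Read '2': {S, A, B, C, D, E, F, G, H} → {S, A, B, C, D, E, F, H}.
Read '2': {S, A, B, C, D, E, F, H} → {S, A, B, C, D, E, F, H}.
Read '1': {S, A, B, C, D, E, F, H} → {S, A, B, C, D, E, F, G, H}.
Read '0': {S, A, B, C, D, E, F, G, H} → {A, B, C, D, E, F, G}.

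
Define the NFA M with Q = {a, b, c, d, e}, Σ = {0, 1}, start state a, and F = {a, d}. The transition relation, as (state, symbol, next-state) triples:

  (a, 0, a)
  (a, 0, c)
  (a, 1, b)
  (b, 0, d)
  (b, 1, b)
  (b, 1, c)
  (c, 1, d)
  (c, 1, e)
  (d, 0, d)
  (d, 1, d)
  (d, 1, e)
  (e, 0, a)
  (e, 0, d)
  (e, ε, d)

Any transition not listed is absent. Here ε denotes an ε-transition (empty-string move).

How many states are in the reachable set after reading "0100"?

3

Start in {a}.
Read '0': {a} → {a, c}.
Read '1': {a, c} → {b, d, e}.
Read '0': {b, d, e} → {a, d}.
Read '0': {a, d} → {a, c, d}.
That set has 3 states.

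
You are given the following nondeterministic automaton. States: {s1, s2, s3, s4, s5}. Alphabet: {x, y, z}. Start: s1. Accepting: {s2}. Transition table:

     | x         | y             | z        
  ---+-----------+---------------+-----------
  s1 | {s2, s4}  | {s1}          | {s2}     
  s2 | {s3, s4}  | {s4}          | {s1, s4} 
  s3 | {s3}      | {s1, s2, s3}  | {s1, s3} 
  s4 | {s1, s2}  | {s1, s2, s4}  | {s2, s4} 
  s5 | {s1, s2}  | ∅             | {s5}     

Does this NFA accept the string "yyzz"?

Start in {s1}.
Read 'y': s1→{s1}; now {s1}.
Read 'y': s1→{s1}; now {s1}.
Read 'z': s1→{s2}; now {s2}.
Read 'z': s2→{s1, s4}; now {s1, s4}.
The final set {s1, s4} contains no accepting state.

No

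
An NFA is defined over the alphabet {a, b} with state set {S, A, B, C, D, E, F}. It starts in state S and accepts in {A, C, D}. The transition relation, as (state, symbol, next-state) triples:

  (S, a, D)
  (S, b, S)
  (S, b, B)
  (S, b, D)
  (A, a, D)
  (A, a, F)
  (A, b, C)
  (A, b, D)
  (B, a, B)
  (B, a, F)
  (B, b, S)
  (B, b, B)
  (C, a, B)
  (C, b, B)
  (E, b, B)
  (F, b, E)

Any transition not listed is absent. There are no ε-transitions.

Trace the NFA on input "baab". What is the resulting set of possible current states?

{S, B, E}

Start in {S}.
Read 'b': S→{S, B, D}; now {S, B, D}.
Read 'a': S→{D}, B→{B, F}, D→∅; now {B, D, F}.
Read 'a': B→{B, F}, D→∅, F→∅; now {B, F}.
Read 'b': B→{S, B}, F→{E}; now {S, B, E}.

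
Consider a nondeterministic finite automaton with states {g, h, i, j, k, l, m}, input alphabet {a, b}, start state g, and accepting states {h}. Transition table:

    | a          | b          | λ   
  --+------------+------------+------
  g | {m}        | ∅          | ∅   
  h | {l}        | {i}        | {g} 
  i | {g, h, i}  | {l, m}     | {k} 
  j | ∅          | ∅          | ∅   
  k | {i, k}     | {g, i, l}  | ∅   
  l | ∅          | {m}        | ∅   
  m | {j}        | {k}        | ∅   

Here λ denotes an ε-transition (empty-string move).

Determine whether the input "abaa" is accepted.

Start in {g}.
Read 'a': g→{m}; now {m}.
Read 'b': m→{k}; now {k}.
Read 'a': k→{i, k}; now {i, k}.
Read 'a': i→{g, h, i}, k→{i, k}; now {g, h, i, k}.
The final set {g, h, i, k} contains the accepting state h.

Yes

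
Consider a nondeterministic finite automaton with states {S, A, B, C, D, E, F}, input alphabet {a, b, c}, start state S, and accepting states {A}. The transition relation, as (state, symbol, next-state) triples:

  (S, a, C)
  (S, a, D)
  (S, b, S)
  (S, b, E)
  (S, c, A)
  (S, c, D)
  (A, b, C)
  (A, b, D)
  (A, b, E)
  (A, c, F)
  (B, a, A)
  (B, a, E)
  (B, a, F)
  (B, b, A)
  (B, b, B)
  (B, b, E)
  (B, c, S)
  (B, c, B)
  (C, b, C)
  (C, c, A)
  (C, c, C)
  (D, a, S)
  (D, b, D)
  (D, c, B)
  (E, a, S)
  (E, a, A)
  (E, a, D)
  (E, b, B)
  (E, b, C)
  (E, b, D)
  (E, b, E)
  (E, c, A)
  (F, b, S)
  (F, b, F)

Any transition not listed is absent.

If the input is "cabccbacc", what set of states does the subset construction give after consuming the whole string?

{S, A, B, C, F}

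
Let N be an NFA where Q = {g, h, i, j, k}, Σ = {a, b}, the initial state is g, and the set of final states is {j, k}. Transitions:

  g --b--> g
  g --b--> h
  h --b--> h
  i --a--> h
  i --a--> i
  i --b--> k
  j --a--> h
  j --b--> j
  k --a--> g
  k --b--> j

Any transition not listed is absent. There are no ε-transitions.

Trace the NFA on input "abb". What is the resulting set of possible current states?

Start in {g}.
Read 'a': g→∅; now ∅.
The set is empty and remains empty for the remaining 2 symbols.

∅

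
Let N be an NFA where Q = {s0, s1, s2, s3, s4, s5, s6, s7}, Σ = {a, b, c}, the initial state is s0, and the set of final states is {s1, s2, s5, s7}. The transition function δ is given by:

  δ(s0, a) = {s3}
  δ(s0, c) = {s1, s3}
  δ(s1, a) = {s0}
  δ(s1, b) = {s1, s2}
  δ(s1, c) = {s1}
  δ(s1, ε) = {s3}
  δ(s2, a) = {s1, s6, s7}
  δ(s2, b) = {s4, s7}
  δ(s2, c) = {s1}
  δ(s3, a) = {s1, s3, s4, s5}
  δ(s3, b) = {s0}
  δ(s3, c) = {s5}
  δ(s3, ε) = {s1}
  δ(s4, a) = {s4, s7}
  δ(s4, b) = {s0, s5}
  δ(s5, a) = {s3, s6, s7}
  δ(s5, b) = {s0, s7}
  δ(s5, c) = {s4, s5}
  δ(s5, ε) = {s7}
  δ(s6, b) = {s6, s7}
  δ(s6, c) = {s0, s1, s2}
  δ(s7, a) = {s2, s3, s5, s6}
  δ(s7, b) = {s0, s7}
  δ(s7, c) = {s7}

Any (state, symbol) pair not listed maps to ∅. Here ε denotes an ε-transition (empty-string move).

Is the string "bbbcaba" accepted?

No

Start in {s0}.
Read 'b': s0→∅; now ∅.
The set is empty and remains empty for the remaining 6 symbols.
The final set ∅ contains no accepting state.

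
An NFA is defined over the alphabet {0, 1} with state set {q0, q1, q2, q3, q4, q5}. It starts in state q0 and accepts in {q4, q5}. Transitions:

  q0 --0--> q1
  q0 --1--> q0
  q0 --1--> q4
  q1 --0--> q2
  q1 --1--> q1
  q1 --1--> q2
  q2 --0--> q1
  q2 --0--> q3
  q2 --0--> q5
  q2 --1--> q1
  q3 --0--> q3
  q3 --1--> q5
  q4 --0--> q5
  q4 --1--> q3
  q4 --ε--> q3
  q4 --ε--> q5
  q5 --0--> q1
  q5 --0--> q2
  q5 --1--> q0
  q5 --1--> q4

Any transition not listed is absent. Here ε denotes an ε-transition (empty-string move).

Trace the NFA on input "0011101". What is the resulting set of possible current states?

Start in {q0}.
Read '0': {q0} → {q1}.
Read '0': {q1} → {q2}.
Read '1': {q2} → {q1}.
Read '1': {q1} → {q1, q2}.
Read '1': {q1, q2} → {q1, q2}.
Read '0': {q1, q2} → {q1, q2, q3, q5}.
Read '1': {q1, q2, q3, q5} → {q0, q1, q2, q3, q4, q5}.

{q0, q1, q2, q3, q4, q5}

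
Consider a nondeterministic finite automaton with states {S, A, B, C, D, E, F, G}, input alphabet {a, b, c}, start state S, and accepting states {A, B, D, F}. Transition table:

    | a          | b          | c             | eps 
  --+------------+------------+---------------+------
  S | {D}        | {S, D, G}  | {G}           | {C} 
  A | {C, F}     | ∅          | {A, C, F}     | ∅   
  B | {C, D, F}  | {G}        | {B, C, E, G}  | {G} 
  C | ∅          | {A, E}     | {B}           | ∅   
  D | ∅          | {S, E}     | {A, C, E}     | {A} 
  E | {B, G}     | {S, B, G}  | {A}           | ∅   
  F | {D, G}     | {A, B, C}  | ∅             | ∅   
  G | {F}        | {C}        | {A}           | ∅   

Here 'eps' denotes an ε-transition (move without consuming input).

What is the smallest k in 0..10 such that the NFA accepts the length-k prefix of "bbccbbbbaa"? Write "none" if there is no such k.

1

Start: ε-closure({S}) = {S, C}.
Read 'b': {S, C} → {S, A, C, D, E, G}.
None of the earlier sets intersect F, but {S, A, C, D, E, G} does.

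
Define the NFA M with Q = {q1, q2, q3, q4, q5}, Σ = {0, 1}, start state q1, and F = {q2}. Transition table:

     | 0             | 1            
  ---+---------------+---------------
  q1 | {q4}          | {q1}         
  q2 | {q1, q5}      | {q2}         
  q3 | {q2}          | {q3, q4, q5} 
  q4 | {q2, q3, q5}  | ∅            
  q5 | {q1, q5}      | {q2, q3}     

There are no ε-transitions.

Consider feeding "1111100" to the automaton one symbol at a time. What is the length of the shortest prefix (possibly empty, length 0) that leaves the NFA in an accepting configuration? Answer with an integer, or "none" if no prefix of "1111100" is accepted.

7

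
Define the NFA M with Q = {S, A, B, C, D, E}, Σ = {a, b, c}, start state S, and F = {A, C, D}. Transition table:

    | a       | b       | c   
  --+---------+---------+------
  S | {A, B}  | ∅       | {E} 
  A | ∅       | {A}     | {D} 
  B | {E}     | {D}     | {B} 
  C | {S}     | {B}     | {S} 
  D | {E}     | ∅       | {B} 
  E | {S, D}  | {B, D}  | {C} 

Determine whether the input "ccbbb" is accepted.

Start in {S}.
Read 'c': {S} → {E}.
Read 'c': {E} → {C}.
Read 'b': {C} → {B}.
Read 'b': {B} → {D}.
Read 'b': {D} → ∅.
The final set ∅ contains no accepting state.

No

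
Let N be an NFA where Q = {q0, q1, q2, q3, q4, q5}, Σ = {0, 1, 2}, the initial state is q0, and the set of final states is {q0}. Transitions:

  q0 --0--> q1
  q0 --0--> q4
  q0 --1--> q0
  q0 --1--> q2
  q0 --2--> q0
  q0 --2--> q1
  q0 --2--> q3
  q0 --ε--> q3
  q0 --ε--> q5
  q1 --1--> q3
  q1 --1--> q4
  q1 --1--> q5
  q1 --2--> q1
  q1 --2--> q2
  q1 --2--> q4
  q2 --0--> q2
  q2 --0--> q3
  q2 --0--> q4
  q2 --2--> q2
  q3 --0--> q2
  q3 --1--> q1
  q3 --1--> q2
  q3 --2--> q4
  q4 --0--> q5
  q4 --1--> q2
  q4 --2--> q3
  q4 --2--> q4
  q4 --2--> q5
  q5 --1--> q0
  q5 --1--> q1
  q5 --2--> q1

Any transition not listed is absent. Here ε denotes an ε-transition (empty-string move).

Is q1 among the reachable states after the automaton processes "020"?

Start: ε-closure({q0}) = {q0, q3, q5}.
Read '0': q0→{q1, q4}, q3→{q2}, q5→∅; now {q1, q2, q4}.
Read '2': q1→{q1, q2, q4}, q2→{q2}, q4→{q3, q4, q5}; now {q1, q2, q3, q4, q5}.
Read '0': q1→∅, q2→{q2, q3, q4}, q3→{q2}, q4→{q5}, q5→∅; now {q2, q3, q4, q5}.
State q1 is not in {q2, q3, q4, q5}.

No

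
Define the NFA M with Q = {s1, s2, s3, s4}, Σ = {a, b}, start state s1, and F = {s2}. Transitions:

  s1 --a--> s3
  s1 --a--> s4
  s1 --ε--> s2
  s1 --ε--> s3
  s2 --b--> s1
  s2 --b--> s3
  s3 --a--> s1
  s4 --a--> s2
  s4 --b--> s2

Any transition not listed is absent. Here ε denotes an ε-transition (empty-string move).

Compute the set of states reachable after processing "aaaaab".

{s1, s2, s3}

Start: ε-closure({s1}) = {s1, s2, s3}.
Read 'a': s1→{s3, s4}, s2→∅, s3→{s1}; union {s1, s3, s4}; ε-closure = {s1, s2, s3, s4}.
Read 'a': s1→{s3, s4}, s2→∅, s3→{s1}, s4→{s2}; now {s1, s2, s3, s4}.
Read 'a': s1→{s3, s4}, s2→∅, s3→{s1}, s4→{s2}; now {s1, s2, s3, s4}.
Read 'a': s1→{s3, s4}, s2→∅, s3→{s1}, s4→{s2}; now {s1, s2, s3, s4}.
Read 'a': s1→{s3, s4}, s2→∅, s3→{s1}, s4→{s2}; now {s1, s2, s3, s4}.
Read 'b': s1→∅, s2→{s1, s3}, s3→∅, s4→{s2}; now {s1, s2, s3}.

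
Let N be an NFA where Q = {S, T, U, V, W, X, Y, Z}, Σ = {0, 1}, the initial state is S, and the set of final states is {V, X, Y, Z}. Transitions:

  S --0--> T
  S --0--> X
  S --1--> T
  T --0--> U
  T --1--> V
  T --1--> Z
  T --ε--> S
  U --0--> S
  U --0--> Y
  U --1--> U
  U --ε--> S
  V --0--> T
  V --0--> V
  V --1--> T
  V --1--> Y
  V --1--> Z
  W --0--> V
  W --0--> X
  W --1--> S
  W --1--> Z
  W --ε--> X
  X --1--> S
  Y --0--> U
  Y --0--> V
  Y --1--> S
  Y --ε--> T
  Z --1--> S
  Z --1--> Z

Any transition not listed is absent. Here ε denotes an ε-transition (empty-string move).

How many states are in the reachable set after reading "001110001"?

Start in {S}.
Read '0': S→{T, X}; union {T, X}; ε-closure = {S, T, X}.
Read '0': S→{T, X}, T→{U}, X→∅; union {T, U, X}; ε-closure = {S, T, U, X}.
Read '1': S→{T}, T→{V, Z}, U→{U}, X→{S}; now {S, T, U, V, Z}.
Read '1': S→{T}, T→{V, Z}, U→{U}, V→{T, Y, Z}, Z→{S, Z}; now {S, T, U, V, Y, Z}.
Read '1': S→{T}, T→{V, Z}, U→{U}, V→{T, Y, Z}, Y→{S}, Z→{S, Z}; now {S, T, U, V, Y, Z}.
Read '0': S→{T, X}, T→{U}, U→{S, Y}, V→{T, V}, Y→{U, V}, Z→∅; now {S, T, U, V, X, Y}.
Read '0': S→{T, X}, T→{U}, U→{S, Y}, V→{T, V}, X→∅, Y→{U, V}; now {S, T, U, V, X, Y}.
Read '0': S→{T, X}, T→{U}, U→{S, Y}, V→{T, V}, X→∅, Y→{U, V}; now {S, T, U, V, X, Y}.
Read '1': S→{T}, T→{V, Z}, U→{U}, V→{T, Y, Z}, X→{S}, Y→{S}; now {S, T, U, V, Y, Z}.
That set has 6 states.

6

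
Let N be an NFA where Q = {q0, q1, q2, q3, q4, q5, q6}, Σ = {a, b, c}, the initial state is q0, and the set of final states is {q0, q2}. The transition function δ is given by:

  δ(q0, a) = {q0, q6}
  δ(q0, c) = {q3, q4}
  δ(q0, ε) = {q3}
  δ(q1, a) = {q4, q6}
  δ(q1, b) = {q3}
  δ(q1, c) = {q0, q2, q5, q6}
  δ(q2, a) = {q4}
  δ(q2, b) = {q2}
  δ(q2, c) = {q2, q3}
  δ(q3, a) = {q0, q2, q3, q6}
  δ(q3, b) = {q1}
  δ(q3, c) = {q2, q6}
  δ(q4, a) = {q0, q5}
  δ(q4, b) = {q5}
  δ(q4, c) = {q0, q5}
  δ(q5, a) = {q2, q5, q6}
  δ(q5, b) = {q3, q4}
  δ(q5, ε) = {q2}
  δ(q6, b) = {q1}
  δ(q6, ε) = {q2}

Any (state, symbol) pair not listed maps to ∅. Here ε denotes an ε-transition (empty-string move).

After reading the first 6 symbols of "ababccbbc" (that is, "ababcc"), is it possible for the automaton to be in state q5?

No

Start: ε-closure({q0}) = {q0, q3}.
Read 'a': q0→{q0, q6}, q3→{q0, q2, q3, q6}; now {q0, q2, q3, q6}.
Read 'b': q0→∅, q2→{q2}, q3→{q1}, q6→{q1}; now {q1, q2}.
Read 'a': q1→{q4, q6}, q2→{q4}; union {q4, q6}; ε-closure = {q2, q4, q6}.
Read 'b': q2→{q2}, q4→{q5}, q6→{q1}; now {q1, q2, q5}.
Read 'c': q1→{q0, q2, q5, q6}, q2→{q2, q3}, q5→∅; now {q0, q2, q3, q5, q6}.
Read 'c': q0→{q3, q4}, q2→{q2, q3}, q3→{q2, q6}, q5→∅, q6→∅; now {q2, q3, q4, q6}.
State q5 is not in {q2, q3, q4, q6}.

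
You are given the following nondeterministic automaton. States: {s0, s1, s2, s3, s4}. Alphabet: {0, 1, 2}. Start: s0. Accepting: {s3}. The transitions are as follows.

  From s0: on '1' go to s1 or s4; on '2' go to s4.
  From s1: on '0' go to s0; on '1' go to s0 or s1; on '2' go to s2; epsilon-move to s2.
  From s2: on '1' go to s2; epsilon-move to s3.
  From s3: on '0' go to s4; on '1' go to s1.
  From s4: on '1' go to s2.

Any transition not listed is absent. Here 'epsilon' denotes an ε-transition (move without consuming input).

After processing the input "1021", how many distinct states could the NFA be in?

Start in {s0}.
Read '1': {s0} → {s1, s2, s3, s4}.
Read '0': {s1, s2, s3, s4} → {s0, s4}.
Read '2': {s0, s4} → {s4}.
Read '1': {s4} → {s2, s3}.
That set has 2 states.

2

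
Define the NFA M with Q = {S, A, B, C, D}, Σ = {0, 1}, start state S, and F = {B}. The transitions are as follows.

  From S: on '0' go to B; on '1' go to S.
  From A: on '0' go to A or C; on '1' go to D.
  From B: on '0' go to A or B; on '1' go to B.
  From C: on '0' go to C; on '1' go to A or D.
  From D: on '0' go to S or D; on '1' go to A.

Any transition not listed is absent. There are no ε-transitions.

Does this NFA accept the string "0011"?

Yes

Start in {S}.
Read '0': {S} → {B}.
Read '0': {B} → {A, B}.
Read '1': {A, B} → {B, D}.
Read '1': {B, D} → {A, B}.
The final set {A, B} contains the accepting state B.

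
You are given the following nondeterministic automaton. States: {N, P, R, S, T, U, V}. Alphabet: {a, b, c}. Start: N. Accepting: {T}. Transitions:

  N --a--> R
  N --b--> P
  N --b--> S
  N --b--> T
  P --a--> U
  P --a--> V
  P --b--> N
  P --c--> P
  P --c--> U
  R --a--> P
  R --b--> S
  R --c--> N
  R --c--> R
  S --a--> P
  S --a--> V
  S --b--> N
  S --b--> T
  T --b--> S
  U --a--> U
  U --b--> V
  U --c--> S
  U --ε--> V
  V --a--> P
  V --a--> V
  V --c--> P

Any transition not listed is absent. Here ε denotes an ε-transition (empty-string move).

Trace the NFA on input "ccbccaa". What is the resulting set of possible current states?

Start in {N}.
Read 'c': {N} → ∅.
The set is empty and remains empty for the remaining 6 symbols.

∅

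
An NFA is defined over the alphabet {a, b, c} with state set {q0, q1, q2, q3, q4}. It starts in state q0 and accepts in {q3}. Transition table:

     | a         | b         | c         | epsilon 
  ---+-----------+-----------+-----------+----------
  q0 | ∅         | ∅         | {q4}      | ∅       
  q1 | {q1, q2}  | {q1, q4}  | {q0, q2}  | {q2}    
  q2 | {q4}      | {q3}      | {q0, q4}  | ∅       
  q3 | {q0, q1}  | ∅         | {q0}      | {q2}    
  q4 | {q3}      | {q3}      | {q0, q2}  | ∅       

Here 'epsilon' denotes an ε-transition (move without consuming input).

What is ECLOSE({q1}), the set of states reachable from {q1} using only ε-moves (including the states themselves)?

{q1, q2}

Begin with {q1}.
ε-move q1 → q2; add q2.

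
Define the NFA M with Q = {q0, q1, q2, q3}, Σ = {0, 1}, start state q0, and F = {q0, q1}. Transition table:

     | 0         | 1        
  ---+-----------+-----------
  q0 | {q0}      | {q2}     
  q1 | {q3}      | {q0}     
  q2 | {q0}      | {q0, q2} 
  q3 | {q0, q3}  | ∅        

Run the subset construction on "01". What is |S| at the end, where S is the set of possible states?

1

Start in {q0}.
Read '0': q0→{q0}; now {q0}.
Read '1': q0→{q2}; now {q2}.
That set has 1 state.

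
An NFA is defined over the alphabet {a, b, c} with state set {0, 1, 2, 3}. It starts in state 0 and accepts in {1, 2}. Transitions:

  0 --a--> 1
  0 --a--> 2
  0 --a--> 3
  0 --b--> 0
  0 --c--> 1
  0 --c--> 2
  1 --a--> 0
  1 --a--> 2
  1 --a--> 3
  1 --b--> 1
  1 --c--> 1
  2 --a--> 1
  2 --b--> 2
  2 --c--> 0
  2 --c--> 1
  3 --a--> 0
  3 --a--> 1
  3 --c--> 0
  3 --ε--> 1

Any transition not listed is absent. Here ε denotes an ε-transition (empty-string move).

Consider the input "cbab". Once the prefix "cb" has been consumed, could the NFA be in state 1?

Yes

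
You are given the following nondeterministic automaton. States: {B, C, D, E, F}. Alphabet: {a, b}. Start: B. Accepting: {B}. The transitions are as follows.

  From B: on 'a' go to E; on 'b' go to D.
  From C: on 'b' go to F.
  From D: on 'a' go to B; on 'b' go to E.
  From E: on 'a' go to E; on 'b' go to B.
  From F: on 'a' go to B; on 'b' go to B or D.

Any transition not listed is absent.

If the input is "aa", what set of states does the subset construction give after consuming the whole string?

{E}

Start in {B}.
Read 'a': B→{E}; now {E}.
Read 'a': E→{E}; now {E}.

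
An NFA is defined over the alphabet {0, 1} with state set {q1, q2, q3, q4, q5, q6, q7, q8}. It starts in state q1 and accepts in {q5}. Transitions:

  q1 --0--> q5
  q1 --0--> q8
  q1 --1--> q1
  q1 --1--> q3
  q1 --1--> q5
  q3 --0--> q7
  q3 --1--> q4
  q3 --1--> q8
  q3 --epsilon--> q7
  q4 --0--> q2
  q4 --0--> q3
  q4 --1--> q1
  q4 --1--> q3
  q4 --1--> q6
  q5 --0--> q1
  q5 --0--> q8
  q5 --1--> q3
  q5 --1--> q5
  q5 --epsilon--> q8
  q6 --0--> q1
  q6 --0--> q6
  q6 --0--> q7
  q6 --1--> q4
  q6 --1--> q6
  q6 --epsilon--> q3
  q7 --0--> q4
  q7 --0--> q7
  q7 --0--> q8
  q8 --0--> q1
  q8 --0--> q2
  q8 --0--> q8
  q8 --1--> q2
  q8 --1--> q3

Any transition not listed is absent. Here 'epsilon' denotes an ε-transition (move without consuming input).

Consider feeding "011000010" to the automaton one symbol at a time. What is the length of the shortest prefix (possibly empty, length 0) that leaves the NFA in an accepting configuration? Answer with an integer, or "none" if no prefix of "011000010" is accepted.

1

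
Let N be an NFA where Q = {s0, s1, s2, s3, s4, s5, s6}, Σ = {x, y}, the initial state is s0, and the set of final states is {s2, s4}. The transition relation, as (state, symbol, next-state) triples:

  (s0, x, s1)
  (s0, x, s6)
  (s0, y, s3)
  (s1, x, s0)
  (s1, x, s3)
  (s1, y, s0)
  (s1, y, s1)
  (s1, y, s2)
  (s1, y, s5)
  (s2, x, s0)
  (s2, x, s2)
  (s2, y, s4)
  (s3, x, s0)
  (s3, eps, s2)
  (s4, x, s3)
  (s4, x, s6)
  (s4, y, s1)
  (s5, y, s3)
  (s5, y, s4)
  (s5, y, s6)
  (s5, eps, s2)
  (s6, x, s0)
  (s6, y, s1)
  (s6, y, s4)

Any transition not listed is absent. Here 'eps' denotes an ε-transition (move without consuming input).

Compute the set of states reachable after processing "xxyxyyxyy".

{s0, s1, s2, s3, s4, s5, s6}

Start in {s0}.
Read 'x': {s0} → {s1, s6}.
Read 'x': {s1, s6} → {s0, s2, s3}.
Read 'y': {s0, s2, s3} → {s2, s3, s4}.
Read 'x': {s2, s3, s4} → {s0, s2, s3, s6}.
Read 'y': {s0, s2, s3, s6} → {s1, s2, s3, s4}.
Read 'y': {s1, s2, s3, s4} → {s0, s1, s2, s4, s5}.
Read 'x': {s0, s1, s2, s4, s5} → {s0, s1, s2, s3, s6}.
Read 'y': {s0, s1, s2, s3, s6} → {s0, s1, s2, s3, s4, s5}.
Read 'y': {s0, s1, s2, s3, s4, s5} → {s0, s1, s2, s3, s4, s5, s6}.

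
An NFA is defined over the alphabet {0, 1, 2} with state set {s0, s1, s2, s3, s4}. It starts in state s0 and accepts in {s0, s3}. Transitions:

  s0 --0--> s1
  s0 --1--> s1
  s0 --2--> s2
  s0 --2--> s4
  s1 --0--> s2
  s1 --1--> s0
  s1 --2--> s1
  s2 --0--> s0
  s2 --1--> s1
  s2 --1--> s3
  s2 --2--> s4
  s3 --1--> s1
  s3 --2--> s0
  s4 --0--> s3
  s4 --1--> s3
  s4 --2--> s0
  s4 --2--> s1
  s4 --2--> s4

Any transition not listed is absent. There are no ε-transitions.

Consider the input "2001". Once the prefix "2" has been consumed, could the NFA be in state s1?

No

Start in {s0}.
Read '2': {s0} → {s2, s4}.
State s1 is not in {s2, s4}.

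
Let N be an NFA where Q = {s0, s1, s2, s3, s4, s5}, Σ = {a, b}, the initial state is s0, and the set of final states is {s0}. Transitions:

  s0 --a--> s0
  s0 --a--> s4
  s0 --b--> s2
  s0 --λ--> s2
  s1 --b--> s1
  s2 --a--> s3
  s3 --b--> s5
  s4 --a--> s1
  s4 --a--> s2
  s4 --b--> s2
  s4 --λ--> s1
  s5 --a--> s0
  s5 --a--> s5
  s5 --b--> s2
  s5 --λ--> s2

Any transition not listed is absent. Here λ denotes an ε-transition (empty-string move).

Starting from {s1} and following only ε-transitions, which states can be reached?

{s1}

Begin with {s1}.
No ε-moves leave this set, so the closure equals the set itself.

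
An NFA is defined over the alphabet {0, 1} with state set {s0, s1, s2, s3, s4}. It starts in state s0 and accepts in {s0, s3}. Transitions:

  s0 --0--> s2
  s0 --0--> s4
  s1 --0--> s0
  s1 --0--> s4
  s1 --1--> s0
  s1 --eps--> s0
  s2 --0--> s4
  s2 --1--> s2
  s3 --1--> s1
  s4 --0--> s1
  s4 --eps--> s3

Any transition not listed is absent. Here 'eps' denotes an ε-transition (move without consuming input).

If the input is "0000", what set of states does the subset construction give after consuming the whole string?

Start in {s0}.
Read '0': s0→{s2, s4}; union {s2, s4}; ε-closure = {s2, s3, s4}.
Read '0': s2→{s4}, s3→∅, s4→{s1}; union {s1, s4}; ε-closure = {s0, s1, s3, s4}.
Read '0': s0→{s2, s4}, s1→{s0, s4}, s3→∅, s4→{s1}; union {s0, s1, s2, s4}; ε-closure = {s0, s1, s2, s3, s4}.
Read '0': s0→{s2, s4}, s1→{s0, s4}, s2→{s4}, s3→∅, s4→{s1}; union {s0, s1, s2, s4}; ε-closure = {s0, s1, s2, s3, s4}.

{s0, s1, s2, s3, s4}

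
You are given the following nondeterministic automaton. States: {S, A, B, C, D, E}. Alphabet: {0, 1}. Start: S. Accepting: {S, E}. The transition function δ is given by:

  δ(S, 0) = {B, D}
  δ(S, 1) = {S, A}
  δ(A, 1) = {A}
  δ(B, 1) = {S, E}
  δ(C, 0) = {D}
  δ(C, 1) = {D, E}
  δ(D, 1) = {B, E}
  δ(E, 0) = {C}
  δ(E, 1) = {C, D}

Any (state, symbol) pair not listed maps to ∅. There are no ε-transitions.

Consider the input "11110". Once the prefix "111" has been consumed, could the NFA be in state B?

Start in {S}.
Read '1': {S} → {S, A}.
Read '1': {S, A} → {S, A}.
Read '1': {S, A} → {S, A}.
State B is not in {S, A}.

No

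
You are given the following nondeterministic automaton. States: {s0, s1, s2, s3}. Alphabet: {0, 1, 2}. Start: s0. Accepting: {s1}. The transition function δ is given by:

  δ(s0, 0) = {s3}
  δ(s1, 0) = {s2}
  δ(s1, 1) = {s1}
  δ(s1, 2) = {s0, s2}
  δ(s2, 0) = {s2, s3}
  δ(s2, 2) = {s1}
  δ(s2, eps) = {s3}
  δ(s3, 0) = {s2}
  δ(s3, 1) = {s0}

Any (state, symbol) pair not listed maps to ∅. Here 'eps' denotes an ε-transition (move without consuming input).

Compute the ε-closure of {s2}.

Begin with {s2}.
ε-move s2 → s3; add s3.

{s2, s3}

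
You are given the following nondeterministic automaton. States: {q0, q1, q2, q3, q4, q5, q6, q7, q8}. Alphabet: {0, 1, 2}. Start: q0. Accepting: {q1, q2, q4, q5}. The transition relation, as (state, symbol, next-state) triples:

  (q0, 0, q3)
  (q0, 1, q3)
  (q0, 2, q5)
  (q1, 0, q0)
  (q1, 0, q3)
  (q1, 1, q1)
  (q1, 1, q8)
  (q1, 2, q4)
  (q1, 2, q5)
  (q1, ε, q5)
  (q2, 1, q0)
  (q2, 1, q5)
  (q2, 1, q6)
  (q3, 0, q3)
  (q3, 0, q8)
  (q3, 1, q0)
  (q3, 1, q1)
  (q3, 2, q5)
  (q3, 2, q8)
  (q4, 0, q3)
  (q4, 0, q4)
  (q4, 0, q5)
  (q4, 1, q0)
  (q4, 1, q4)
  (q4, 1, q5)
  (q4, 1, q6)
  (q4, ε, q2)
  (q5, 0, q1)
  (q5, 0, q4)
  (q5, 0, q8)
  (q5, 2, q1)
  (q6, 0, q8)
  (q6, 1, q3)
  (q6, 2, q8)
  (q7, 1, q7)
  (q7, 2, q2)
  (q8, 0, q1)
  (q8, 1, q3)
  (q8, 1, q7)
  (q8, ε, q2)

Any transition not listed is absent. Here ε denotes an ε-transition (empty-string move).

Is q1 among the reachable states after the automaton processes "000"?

Yes

Start in {q0}.
Read '0': {q0} → {q3}.
Read '0': {q3} → {q2, q3, q8}.
Read '0': {q2, q3, q8} → {q1, q2, q3, q5, q8}.
State q1 is in {q1, q2, q3, q5, q8}.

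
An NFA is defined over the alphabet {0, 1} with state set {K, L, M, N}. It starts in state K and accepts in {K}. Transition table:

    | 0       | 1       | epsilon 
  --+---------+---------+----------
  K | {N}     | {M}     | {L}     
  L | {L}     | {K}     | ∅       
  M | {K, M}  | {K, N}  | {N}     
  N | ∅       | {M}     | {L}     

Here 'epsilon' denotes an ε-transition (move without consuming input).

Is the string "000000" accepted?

No

Start: ε-closure({K}) = {K, L}.
Read '0': K→{N}, L→{L}; now {L, N}.
Read '0': L→{L}, N→∅; now {L}.
Read '0': L→{L}; now {L}.
Read '0': L→{L}; now {L}.
Read '0': L→{L}; now {L}.
Read '0': L→{L}; now {L}.
The final set {L} contains no accepting state.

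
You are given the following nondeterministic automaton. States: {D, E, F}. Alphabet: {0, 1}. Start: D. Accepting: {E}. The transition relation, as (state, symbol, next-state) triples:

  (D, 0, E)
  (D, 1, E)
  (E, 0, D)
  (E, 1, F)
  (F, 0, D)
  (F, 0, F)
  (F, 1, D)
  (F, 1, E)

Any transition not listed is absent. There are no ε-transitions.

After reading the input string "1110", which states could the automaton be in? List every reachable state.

Start in {D}.
Read '1': D→{E}; now {E}.
Read '1': E→{F}; now {F}.
Read '1': F→{D, E}; now {D, E}.
Read '0': D→{E}, E→{D}; now {D, E}.

{D, E}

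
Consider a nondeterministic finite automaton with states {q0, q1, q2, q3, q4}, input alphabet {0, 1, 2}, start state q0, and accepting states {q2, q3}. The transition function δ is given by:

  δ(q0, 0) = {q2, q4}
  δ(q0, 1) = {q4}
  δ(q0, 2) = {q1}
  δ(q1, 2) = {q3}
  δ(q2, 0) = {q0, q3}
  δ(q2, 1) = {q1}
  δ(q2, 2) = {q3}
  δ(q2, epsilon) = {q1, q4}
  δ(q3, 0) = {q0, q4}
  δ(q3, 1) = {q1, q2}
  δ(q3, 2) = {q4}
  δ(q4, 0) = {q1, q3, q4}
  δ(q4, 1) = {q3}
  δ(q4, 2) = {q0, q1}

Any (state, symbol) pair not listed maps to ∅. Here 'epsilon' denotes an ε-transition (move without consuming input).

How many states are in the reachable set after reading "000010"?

4

Start in {q0}.
Read '0': q0→{q2, q4}; union {q2, q4}; ε-closure = {q1, q2, q4}.
Read '0': q1→∅, q2→{q0, q3}, q4→{q1, q3, q4}; now {q0, q1, q3, q4}.
Read '0': q0→{q2, q4}, q1→∅, q3→{q0, q4}, q4→{q1, q3, q4}; now {q0, q1, q2, q3, q4}.
Read '0': q0→{q2, q4}, q1→∅, q2→{q0, q3}, q3→{q0, q4}, q4→{q1, q3, q4}; now {q0, q1, q2, q3, q4}.
Read '1': q0→{q4}, q1→∅, q2→{q1}, q3→{q1, q2}, q4→{q3}; now {q1, q2, q3, q4}.
Read '0': q1→∅, q2→{q0, q3}, q3→{q0, q4}, q4→{q1, q3, q4}; now {q0, q1, q3, q4}.
That set has 4 states.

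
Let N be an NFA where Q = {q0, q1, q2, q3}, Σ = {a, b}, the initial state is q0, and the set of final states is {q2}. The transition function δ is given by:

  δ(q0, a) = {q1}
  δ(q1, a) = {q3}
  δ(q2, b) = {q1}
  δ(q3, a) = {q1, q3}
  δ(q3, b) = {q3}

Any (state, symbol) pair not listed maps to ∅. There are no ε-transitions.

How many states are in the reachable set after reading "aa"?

Start in {q0}.
Read 'a': {q0} → {q1}.
Read 'a': {q1} → {q3}.
That set has 1 state.

1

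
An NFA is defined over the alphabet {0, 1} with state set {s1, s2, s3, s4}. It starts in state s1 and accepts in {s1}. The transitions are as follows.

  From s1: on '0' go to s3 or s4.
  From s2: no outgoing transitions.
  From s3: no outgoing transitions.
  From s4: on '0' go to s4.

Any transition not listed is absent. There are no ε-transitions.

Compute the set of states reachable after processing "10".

Start in {s1}.
Read '1': {s1} → ∅.
The set is empty and remains empty for the remaining 1 symbol.

∅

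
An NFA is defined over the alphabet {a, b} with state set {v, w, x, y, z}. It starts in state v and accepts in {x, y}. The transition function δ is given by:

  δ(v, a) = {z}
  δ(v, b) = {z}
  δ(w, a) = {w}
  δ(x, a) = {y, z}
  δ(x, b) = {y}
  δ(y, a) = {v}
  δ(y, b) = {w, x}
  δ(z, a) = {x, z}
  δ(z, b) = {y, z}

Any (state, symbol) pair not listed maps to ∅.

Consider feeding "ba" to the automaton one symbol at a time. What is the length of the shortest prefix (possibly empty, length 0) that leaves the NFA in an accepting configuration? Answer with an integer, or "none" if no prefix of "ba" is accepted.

Start in {v}.
Read 'b': v→{z}; now {z}.
Read 'a': z→{x, z}; now {x, z}.
None of the earlier sets intersect F, but {x, z} does.

2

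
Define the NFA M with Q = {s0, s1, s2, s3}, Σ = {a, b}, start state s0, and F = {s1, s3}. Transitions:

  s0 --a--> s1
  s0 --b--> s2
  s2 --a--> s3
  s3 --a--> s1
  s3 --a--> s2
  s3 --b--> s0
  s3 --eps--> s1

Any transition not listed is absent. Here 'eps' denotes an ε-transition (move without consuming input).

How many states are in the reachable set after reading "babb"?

Start in {s0}.
Read 'b': s0→{s2}; now {s2}.
Read 'a': s2→{s3}; union {s3}; ε-closure = {s1, s3}.
Read 'b': s1→∅, s3→{s0}; now {s0}.
Read 'b': s0→{s2}; now {s2}.
That set has 1 state.

1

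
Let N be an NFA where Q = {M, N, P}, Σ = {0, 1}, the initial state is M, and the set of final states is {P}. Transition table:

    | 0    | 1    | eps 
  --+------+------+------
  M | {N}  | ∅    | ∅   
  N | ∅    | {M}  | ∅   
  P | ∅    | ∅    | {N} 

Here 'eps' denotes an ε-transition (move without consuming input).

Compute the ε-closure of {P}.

Begin with {P}.
ε-move P → N; add N.

{N, P}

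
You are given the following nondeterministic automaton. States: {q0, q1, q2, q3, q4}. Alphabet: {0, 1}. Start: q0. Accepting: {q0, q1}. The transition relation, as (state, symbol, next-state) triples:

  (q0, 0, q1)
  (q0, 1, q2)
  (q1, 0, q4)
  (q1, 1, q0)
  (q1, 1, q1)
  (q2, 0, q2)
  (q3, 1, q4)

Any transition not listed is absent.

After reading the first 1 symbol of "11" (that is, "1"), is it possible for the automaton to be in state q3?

No

Start in {q0}.
Read '1': {q0} → {q2}.
State q3 is not in {q2}.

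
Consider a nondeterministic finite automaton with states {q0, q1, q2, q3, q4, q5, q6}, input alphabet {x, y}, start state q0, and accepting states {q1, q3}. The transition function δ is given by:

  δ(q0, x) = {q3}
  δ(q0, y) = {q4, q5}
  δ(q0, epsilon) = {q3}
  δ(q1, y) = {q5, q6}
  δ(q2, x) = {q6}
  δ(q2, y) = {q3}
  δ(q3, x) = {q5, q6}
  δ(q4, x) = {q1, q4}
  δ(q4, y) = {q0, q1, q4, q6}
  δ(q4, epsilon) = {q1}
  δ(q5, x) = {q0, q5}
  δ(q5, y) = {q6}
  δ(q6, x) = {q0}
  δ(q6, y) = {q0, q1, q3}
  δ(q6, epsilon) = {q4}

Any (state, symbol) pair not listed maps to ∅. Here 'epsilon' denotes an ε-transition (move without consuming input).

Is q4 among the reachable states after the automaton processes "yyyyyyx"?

Yes

Start: ε-closure({q0}) = {q0, q3}.
Read 'y': {q0, q3} → {q1, q4, q5}.
Read 'y': {q1, q4, q5} → {q0, q1, q3, q4, q5, q6}.
Read 'y': {q0, q1, q3, q4, q5, q6} → {q0, q1, q3, q4, q5, q6}.
Read 'y': {q0, q1, q3, q4, q5, q6} → {q0, q1, q3, q4, q5, q6}.
Read 'y': {q0, q1, q3, q4, q5, q6} → {q0, q1, q3, q4, q5, q6}.
Read 'y': {q0, q1, q3, q4, q5, q6} → {q0, q1, q3, q4, q5, q6}.
Read 'x': {q0, q1, q3, q4, q5, q6} → {q0, q1, q3, q4, q5, q6}.
State q4 is in {q0, q1, q3, q4, q5, q6}.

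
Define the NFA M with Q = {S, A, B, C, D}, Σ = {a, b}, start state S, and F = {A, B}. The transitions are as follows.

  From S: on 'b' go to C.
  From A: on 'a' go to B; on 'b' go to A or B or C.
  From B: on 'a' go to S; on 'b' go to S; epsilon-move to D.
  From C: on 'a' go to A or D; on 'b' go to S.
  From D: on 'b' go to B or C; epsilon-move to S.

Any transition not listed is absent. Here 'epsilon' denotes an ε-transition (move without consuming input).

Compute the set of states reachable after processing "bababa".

Start in {S}.
Read 'b': {S} → {C}.
Read 'a': {C} → {S, A, D}.
Read 'b': {S, A, D} → {S, A, B, C, D}.
Read 'a': {S, A, B, C, D} → {S, A, B, D}.
Read 'b': {S, A, B, D} → {S, A, B, C, D}.
Read 'a': {S, A, B, C, D} → {S, A, B, D}.

{S, A, B, D}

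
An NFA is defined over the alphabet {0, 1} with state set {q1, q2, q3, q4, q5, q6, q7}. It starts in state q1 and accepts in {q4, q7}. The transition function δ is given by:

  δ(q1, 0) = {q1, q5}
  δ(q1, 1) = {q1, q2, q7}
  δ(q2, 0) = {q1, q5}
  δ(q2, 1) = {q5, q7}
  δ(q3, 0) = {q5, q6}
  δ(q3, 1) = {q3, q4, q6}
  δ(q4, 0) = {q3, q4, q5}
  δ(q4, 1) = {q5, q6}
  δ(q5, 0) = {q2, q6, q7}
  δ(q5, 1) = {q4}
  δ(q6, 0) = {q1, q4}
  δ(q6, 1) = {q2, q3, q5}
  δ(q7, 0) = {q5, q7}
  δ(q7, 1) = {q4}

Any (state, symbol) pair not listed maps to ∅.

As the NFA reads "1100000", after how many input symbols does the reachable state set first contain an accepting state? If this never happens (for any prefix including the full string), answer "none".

1

Start in {q1}.
Read '1': {q1} → {q1, q2, q7}.
None of the earlier sets intersect F, but {q1, q2, q7} does.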